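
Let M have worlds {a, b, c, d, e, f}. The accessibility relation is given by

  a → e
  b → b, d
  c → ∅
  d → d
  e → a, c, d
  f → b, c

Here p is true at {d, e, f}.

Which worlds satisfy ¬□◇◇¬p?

{a, b, d, e, f}

a: □◇◇¬p is F. ✓
b: □◇◇¬p is F. ✓
c: □◇◇¬p is T. ✗
d: □◇◇¬p is F. ✓
e: □◇◇¬p is F. ✓
f: □◇◇¬p is F. ✓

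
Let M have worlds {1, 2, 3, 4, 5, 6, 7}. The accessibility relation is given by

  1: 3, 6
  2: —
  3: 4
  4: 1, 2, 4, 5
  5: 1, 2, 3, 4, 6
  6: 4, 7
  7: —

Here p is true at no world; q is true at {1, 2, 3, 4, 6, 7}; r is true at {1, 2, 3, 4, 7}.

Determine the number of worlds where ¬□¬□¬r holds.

1: □¬□¬r is T. ✗
2: □¬□¬r is T. ✗
3: □¬□¬r is T. ✗
4: □¬□¬r is F. ✓
5: □¬□¬r is F. ✓
6: □¬□¬r is F. ✓
7: □¬□¬r is T. ✗
Satisfying worlds: {4, 5, 6}.

3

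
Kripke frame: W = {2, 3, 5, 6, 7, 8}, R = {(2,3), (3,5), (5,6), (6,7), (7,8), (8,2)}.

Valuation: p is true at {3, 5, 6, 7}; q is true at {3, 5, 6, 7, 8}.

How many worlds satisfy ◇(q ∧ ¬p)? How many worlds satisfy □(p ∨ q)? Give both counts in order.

For ◇(q ∧ ¬p):
2: successors {3}; q ∧ ¬p there: 3:F. ✗
3: successors {5}; q ∧ ¬p there: 5:F. ✗
5: successors {6}; q ∧ ¬p there: 6:F. ✗
6: successors {7}; q ∧ ¬p there: 7:F. ✗
7: successors {8}; q ∧ ¬p there: 8:T. ✓
8: successors {2}; q ∧ ¬p there: 2:F. ✗
— 1 world.
For □(p ∨ q):
2: successors {3}; p ∨ q there: 3:T. ✓
3: successors {5}; p ∨ q there: 5:T. ✓
5: successors {6}; p ∨ q there: 6:T. ✓
6: successors {7}; p ∨ q there: 7:T. ✓
7: successors {8}; p ∨ q there: 8:T. ✓
8: successors {2}; p ∨ q there: 2:F. ✗
— 5 worlds.

1 and 5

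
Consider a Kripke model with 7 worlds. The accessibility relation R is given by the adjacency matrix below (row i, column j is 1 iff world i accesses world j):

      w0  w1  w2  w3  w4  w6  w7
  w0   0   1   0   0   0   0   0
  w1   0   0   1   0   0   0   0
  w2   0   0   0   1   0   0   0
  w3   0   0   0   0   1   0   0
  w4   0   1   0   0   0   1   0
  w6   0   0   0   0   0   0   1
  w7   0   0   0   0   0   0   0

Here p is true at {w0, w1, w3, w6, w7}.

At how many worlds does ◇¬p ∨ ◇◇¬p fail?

2

w0: ◇¬p is F, ◇◇¬p is T. ✓
w1: ◇¬p is T, ◇◇¬p is F. ✓
w2: ◇¬p is F, ◇◇¬p is T. ✓
w3: ◇¬p is T, ◇◇¬p is F. ✓
w4: ◇¬p is F, ◇◇¬p is T. ✓
w6: ◇¬p is F, ◇◇¬p is F. ✗
w7: ◇¬p is F, ◇◇¬p is F. ✗
Satisfying worlds: {w0, w1, w2, w3, w4}.
So ◇¬p ∨ ◇◇¬p fails at the other 2 worlds.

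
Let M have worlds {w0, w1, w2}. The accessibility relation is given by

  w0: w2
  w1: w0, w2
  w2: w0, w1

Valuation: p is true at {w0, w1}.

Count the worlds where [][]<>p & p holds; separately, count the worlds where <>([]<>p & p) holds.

0 and 2

For [][]<>p & p:
w0: [][]<>p is F, p is T. ✗
w1: [][]<>p is F, p is T. ✗
w2: [][]<>p is F, p is F. ✗
— 0 worlds.
For <>([]<>p & p):
w0: successors {w2}; []<>p & p there: w2:F. ✗
w1: successors {w0, w2}; []<>p & p there: w0:T, w2:F. ✓
w2: successors {w0, w1}; []<>p & p there: w0:T, w1:F. ✓
— 2 worlds.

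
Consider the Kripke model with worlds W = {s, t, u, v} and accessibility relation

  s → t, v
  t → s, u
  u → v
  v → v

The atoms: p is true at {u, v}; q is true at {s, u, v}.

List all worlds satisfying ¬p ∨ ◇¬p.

s: ¬p is T, ◇¬p is T. ✓
t: ¬p is T, ◇¬p is T. ✓
u: ¬p is F, ◇¬p is F. ✗
v: ¬p is F, ◇¬p is F. ✗

{s, t}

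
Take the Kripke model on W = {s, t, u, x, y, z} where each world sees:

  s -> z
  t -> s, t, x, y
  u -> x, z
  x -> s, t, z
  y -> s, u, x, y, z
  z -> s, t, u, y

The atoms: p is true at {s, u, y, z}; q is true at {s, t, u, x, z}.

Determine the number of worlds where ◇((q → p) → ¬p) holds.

s: successors {z}; (q → p) → ¬p there: z:F. ✗
t: successors {s, t, x, y}; (q → p) → ¬p there: s:F, t:T, x:T, y:F. ✓
u: successors {x, z}; (q → p) → ¬p there: x:T, z:F. ✓
x: successors {s, t, z}; (q → p) → ¬p there: s:F, t:T, z:F. ✓
y: successors {s, u, x, y, z}; (q → p) → ¬p there: s:F, u:F, x:T, y:F, z:F. ✓
z: successors {s, t, u, y}; (q → p) → ¬p there: s:F, t:T, u:F, y:F. ✓
Satisfying worlds: {t, u, x, y, z}.

5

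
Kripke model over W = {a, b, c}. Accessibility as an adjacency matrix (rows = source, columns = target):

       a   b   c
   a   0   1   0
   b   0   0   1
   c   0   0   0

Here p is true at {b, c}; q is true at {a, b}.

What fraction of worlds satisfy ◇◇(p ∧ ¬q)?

a: successors {b}; ◇(p ∧ ¬q) there: b:T. ✓
b: successors {c}; ◇(p ∧ ¬q) there: c:F. ✗
c: no successors, so ◇◇(p ∧ ¬q) fails. ✗
That's 1 of 3 worlds, so 1/3.

1/3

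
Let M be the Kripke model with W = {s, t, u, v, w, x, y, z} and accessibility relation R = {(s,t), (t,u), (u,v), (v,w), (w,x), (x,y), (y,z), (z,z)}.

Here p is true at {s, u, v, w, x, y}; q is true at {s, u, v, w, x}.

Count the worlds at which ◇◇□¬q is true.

s: successors {t}; ◇□¬q there: t:F. ✗
t: successors {u}; ◇□¬q there: u:F. ✗
u: successors {v}; ◇□¬q there: v:F. ✗
v: successors {w}; ◇□¬q there: w:T. ✓
w: successors {x}; ◇□¬q there: x:T. ✓
x: successors {y}; ◇□¬q there: y:T. ✓
y: successors {z}; ◇□¬q there: z:T. ✓
z: successors {z}; ◇□¬q there: z:T. ✓
Satisfying worlds: {v, w, x, y, z}.

5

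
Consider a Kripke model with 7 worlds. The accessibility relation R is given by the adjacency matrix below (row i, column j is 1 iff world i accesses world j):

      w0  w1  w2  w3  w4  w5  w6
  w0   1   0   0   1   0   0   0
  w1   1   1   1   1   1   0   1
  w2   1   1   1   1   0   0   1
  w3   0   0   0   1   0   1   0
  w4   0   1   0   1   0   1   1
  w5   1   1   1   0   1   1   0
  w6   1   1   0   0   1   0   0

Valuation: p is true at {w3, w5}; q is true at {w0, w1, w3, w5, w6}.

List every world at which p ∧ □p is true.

{w3}

w0: p is F, □p is F. ✗
w1: p is F, □p is F. ✗
w2: p is F, □p is F. ✗
w3: p is T, □p is T. ✓
w4: p is F, □p is F. ✗
w5: p is T, □p is F. ✗
w6: p is F, □p is F. ✗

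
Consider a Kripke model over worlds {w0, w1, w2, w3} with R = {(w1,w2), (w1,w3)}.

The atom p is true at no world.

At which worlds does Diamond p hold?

∅

w0: no successors, so Diamond p fails. ✗
w1: successors {w2, w3}; p there: w2:F, w3:F. ✗
w2: no successors, so Diamond p fails. ✗
w3: no successors, so Diamond p fails. ✗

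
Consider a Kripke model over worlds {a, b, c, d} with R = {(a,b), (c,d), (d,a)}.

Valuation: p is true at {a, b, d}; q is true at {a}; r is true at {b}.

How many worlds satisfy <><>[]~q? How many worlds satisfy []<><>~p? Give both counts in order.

2 and 1

For <><>[]~q:
a: successors {b}; <>[]~q there: b:F. ✗
b: no successors, so <><>[]~q fails. ✗
c: successors {d}; <>[]~q there: d:T. ✓
d: successors {a}; <>[]~q there: a:T. ✓
— 2 worlds.
For []<><>~p:
a: successors {b}; <><>~p there: b:F. ✗
b: no successors, so []<><>~p holds vacuously. ✓
c: successors {d}; <><>~p there: d:F. ✗
d: successors {a}; <><>~p there: a:F. ✗
— 1 world.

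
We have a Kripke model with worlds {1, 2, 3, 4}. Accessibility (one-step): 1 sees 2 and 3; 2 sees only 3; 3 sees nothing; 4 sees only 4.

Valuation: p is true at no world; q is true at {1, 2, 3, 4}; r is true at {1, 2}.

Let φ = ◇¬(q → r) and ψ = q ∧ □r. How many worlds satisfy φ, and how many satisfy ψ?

3 and 1

For ◇¬(q → r):
1: successors {2, 3}; ¬(q → r) there: 2:F, 3:T. ✓
2: successors {3}; ¬(q → r) there: 3:T. ✓
3: no successors, so ◇¬(q → r) fails. ✗
4: successors {4}; ¬(q → r) there: 4:T. ✓
— 3 worlds.
For q ∧ □r:
1: q is T, □r is F. ✗
2: q is T, □r is F. ✗
3: q is T, □r is T. ✓
4: q is T, □r is F. ✗
— 1 world.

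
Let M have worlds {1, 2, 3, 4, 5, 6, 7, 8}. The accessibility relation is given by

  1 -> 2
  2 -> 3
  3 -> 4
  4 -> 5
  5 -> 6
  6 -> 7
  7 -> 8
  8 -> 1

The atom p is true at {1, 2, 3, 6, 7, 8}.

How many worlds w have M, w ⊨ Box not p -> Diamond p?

1: Box not p is F, Diamond p is T. ✓
2: Box not p is F, Diamond p is T. ✓
3: Box not p is T, Diamond p is F. ✗
4: Box not p is T, Diamond p is F. ✗
5: Box not p is F, Diamond p is T. ✓
6: Box not p is F, Diamond p is T. ✓
7: Box not p is F, Diamond p is T. ✓
8: Box not p is F, Diamond p is T. ✓
Satisfying worlds: {1, 2, 5, 6, 7, 8}.

6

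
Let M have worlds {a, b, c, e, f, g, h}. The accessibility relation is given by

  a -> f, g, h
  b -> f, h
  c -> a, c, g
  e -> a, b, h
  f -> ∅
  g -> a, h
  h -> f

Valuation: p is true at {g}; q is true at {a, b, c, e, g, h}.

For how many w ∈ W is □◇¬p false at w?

a: successors {f, g, h}; ◇¬p there: f:F, g:T, h:T. ✗
b: successors {f, h}; ◇¬p there: f:F, h:T. ✗
c: successors {a, c, g}; ◇¬p there: a:T, c:T, g:T. ✓
e: successors {a, b, h}; ◇¬p there: a:T, b:T, h:T. ✓
f: no successors, so □◇¬p holds vacuously. ✓
g: successors {a, h}; ◇¬p there: a:T, h:T. ✓
h: successors {f}; ◇¬p there: f:F. ✗
Satisfying worlds: {c, e, f, g}.
So □◇¬p fails at the other 3 worlds.

3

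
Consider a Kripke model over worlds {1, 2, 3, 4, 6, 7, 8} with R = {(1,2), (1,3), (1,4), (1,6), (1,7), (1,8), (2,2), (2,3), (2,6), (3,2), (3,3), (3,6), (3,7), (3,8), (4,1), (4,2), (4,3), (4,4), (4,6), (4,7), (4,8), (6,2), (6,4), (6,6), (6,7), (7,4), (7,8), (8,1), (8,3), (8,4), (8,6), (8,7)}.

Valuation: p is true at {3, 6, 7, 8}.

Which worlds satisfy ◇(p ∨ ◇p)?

1: successors {2, 3, 4, 6, 7, 8}; p ∨ ◇p there: 2:T, 3:T, 4:T, 6:T, 7:T, 8:T. ✓
2: successors {2, 3, 6}; p ∨ ◇p there: 2:T, 3:T, 6:T. ✓
3: successors {2, 3, 6, 7, 8}; p ∨ ◇p there: 2:T, 3:T, 6:T, 7:T, 8:T. ✓
4: successors {1, 2, 3, 4, 6, 7, 8}; p ∨ ◇p there: 1:T, 2:T, 3:T, 4:T, 6:T, 7:T, 8:T. ✓
6: successors {2, 4, 6, 7}; p ∨ ◇p there: 2:T, 4:T, 6:T, 7:T. ✓
7: successors {4, 8}; p ∨ ◇p there: 4:T, 8:T. ✓
8: successors {1, 3, 4, 6, 7}; p ∨ ◇p there: 1:T, 3:T, 4:T, 6:T, 7:T. ✓

{1, 2, 3, 4, 6, 7, 8}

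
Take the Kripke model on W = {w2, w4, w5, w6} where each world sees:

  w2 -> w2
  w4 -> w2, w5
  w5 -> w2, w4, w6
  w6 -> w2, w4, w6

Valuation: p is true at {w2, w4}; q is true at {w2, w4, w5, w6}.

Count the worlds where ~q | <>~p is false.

w2: ~q is F, <>~p is F. ✗
w4: ~q is F, <>~p is T. ✓
w5: ~q is F, <>~p is T. ✓
w6: ~q is F, <>~p is T. ✓
Satisfying worlds: {w4, w5, w6}.
So ~q | <>~p fails at the other 1 world.

1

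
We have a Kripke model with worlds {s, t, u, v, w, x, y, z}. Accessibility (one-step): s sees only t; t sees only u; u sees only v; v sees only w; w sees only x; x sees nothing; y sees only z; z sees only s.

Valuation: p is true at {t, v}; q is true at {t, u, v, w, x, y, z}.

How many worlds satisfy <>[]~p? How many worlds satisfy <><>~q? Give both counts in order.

For <>[]~p:
s: successors {t}; []~p there: t:T. ✓
t: successors {u}; []~p there: u:F. ✗
u: successors {v}; []~p there: v:T. ✓
v: successors {w}; []~p there: w:T. ✓
w: successors {x}; []~p there: x:T. ✓
x: no successors, so <>[]~p fails. ✗
y: successors {z}; []~p there: z:T. ✓
z: successors {s}; []~p there: s:F. ✗
— 5 worlds.
For <><>~q:
s: successors {t}; <>~q there: t:F. ✗
t: successors {u}; <>~q there: u:F. ✗
u: successors {v}; <>~q there: v:F. ✗
v: successors {w}; <>~q there: w:F. ✗
w: successors {x}; <>~q there: x:F. ✗
x: no successors, so <><>~q fails. ✗
y: successors {z}; <>~q there: z:T. ✓
z: successors {s}; <>~q there: s:F. ✗
— 1 world.

5 and 1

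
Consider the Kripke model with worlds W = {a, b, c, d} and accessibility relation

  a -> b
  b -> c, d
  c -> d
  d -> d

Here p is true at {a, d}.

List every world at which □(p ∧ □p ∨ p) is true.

{c, d}

a: successors {b}; p ∧ □p ∨ p there: b:F. ✗
b: successors {c, d}; p ∧ □p ∨ p there: c:F, d:T. ✗
c: successors {d}; p ∧ □p ∨ p there: d:T. ✓
d: successors {d}; p ∧ □p ∨ p there: d:T. ✓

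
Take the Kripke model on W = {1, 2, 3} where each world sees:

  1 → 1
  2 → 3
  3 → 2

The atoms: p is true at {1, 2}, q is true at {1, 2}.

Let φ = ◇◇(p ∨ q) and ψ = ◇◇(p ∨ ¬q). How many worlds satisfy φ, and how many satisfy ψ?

2 and 3

For ◇◇(p ∨ q):
1: successors {1}; ◇(p ∨ q) there: 1:T. ✓
2: successors {3}; ◇(p ∨ q) there: 3:T. ✓
3: successors {2}; ◇(p ∨ q) there: 2:F. ✗
— 2 worlds.
For ◇◇(p ∨ ¬q):
1: successors {1}; ◇(p ∨ ¬q) there: 1:T. ✓
2: successors {3}; ◇(p ∨ ¬q) there: 3:T. ✓
3: successors {2}; ◇(p ∨ ¬q) there: 2:T. ✓
— 3 worlds.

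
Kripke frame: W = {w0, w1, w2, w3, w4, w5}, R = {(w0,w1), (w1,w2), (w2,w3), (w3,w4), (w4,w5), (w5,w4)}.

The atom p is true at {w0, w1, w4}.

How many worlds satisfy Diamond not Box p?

w0: successors {w1}; not Box p there: w1:T. ✓
w1: successors {w2}; not Box p there: w2:T. ✓
w2: successors {w3}; not Box p there: w3:F. ✗
w3: successors {w4}; not Box p there: w4:T. ✓
w4: successors {w5}; not Box p there: w5:F. ✗
w5: successors {w4}; not Box p there: w4:T. ✓
Satisfying worlds: {w0, w1, w3, w5}.

4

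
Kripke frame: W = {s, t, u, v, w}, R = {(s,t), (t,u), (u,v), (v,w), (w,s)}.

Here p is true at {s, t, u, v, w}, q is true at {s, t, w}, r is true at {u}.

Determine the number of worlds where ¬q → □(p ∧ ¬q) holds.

s: ¬q is F, □(p ∧ ¬q) is F. ✓
t: ¬q is F, □(p ∧ ¬q) is T. ✓
u: ¬q is T, □(p ∧ ¬q) is T. ✓
v: ¬q is T, □(p ∧ ¬q) is F. ✗
w: ¬q is F, □(p ∧ ¬q) is F. ✓
Satisfying worlds: {s, t, u, w}.

4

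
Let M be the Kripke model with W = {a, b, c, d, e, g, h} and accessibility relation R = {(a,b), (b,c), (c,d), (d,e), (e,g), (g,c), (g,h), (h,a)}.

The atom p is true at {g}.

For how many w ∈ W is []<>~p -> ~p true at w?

a: []<>~p is T, ~p is T. ✓
b: []<>~p is T, ~p is T. ✓
c: []<>~p is T, ~p is T. ✓
d: []<>~p is F, ~p is T. ✓
e: []<>~p is T, ~p is T. ✓
g: []<>~p is T, ~p is F. ✗
h: []<>~p is T, ~p is T. ✓
Satisfying worlds: {a, b, c, d, e, h}.

6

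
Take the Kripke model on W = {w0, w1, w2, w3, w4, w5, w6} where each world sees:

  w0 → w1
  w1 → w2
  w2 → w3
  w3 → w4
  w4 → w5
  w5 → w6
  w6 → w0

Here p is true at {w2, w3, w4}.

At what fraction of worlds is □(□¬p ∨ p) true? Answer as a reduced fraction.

w0: successors {w1}; □¬p ∨ p there: w1:F. ✗
w1: successors {w2}; □¬p ∨ p there: w2:T. ✓
w2: successors {w3}; □¬p ∨ p there: w3:T. ✓
w3: successors {w4}; □¬p ∨ p there: w4:T. ✓
w4: successors {w5}; □¬p ∨ p there: w5:T. ✓
w5: successors {w6}; □¬p ∨ p there: w6:T. ✓
w6: successors {w0}; □¬p ∨ p there: w0:T. ✓
That's 6 of 7 worlds, so 6/7.

6/7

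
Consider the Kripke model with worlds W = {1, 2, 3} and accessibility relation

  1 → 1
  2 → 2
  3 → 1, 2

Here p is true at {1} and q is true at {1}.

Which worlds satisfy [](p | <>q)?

1: successors {1}; p | <>q there: 1:T. ✓
2: successors {2}; p | <>q there: 2:F. ✗
3: successors {1, 2}; p | <>q there: 1:T, 2:F. ✗

{1}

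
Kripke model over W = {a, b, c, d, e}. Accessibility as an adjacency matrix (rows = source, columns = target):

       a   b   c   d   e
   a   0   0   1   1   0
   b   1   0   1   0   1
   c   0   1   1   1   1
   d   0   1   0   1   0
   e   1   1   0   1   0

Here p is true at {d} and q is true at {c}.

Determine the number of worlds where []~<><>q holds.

0

a: successors {c, d}; ~<><>q there: c:F, d:F. ✗
b: successors {a, c, e}; ~<><>q there: a:F, c:F, e:F. ✗
c: successors {b, c, d, e}; ~<><>q there: b:F, c:F, d:F, e:F. ✗
d: successors {b, d}; ~<><>q there: b:F, d:F. ✗
e: successors {a, b, d}; ~<><>q there: a:F, b:F, d:F. ✗
Satisfying worlds: ∅.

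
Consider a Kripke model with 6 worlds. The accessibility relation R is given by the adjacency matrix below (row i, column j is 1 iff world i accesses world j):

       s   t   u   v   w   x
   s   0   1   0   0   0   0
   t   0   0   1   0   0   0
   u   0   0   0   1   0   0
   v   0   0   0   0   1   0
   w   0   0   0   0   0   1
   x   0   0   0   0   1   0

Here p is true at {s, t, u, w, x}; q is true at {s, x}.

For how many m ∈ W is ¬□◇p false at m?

s: □◇p is T. ✗
t: □◇p is F. ✓
u: □◇p is T. ✗
v: □◇p is T. ✗
w: □◇p is T. ✗
x: □◇p is T. ✗
Satisfying worlds: {t}.
So ¬□◇p fails at the other 5 worlds.

5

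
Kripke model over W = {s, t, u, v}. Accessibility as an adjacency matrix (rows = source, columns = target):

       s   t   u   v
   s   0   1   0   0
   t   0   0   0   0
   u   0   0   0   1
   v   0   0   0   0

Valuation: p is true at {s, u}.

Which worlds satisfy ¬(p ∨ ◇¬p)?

{t, v}

s: p ∨ ◇¬p is T. ✗
t: p ∨ ◇¬p is F. ✓
u: p ∨ ◇¬p is T. ✗
v: p ∨ ◇¬p is F. ✓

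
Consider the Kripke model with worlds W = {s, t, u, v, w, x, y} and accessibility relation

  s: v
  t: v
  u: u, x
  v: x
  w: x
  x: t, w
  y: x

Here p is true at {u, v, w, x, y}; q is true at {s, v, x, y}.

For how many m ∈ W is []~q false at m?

s: successors {v}; ~q there: v:F. ✗
t: successors {v}; ~q there: v:F. ✗
u: successors {u, x}; ~q there: u:T, x:F. ✗
v: successors {x}; ~q there: x:F. ✗
w: successors {x}; ~q there: x:F. ✗
x: successors {t, w}; ~q there: t:T, w:T. ✓
y: successors {x}; ~q there: x:F. ✗
Satisfying worlds: {x}.
So []~q fails at the other 6 worlds.

6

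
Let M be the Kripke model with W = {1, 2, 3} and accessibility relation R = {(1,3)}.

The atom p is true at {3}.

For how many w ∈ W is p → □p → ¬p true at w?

2

1: p is F, □p → ¬p is T. ✓
2: p is F, □p → ¬p is T. ✓
3: p is T, □p → ¬p is F. ✗
Satisfying worlds: {1, 2}.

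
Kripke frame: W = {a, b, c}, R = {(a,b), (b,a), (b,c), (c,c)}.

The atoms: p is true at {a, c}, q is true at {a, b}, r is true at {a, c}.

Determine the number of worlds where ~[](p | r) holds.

1

a: [](p | r) is F. ✓
b: [](p | r) is T. ✗
c: [](p | r) is T. ✗
Satisfying worlds: {a}.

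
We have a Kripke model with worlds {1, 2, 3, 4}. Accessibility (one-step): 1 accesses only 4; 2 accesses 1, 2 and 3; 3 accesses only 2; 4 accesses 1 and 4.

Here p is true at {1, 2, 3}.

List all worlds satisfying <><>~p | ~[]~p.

1: <><>~p is T, ~[]~p is F. ✓
2: <><>~p is T, ~[]~p is T. ✓
3: <><>~p is F, ~[]~p is T. ✓
4: <><>~p is T, ~[]~p is T. ✓

{1, 2, 3, 4}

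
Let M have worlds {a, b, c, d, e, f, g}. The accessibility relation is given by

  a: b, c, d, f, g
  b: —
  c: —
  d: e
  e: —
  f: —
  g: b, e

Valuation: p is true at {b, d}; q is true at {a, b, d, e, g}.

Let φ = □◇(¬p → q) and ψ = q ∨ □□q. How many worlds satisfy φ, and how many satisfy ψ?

4 and 7

For □◇(¬p → q):
a: successors {b, c, d, f, g}; ◇(¬p → q) there: b:F, c:F, d:T, f:F, g:T. ✗
b: no successors, so □◇(¬p → q) holds vacuously. ✓
c: no successors, so □◇(¬p → q) holds vacuously. ✓
d: successors {e}; ◇(¬p → q) there: e:F. ✗
e: no successors, so □◇(¬p → q) holds vacuously. ✓
f: no successors, so □◇(¬p → q) holds vacuously. ✓
g: successors {b, e}; ◇(¬p → q) there: b:F, e:F. ✗
— 4 worlds.
For q ∨ □□q:
a: q is T, □□q is T. ✓
b: q is T, □□q is T. ✓
c: q is F, □□q is T. ✓
d: q is T, □□q is T. ✓
e: q is T, □□q is T. ✓
f: q is F, □□q is T. ✓
g: q is T, □□q is T. ✓
— 7 worlds.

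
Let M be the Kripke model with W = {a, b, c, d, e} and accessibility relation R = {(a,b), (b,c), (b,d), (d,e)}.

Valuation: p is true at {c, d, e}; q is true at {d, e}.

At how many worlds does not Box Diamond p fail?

3

a: Box Diamond p is T. ✗
b: Box Diamond p is F. ✓
c: Box Diamond p is T. ✗
d: Box Diamond p is F. ✓
e: Box Diamond p is T. ✗
Satisfying worlds: {b, d}.
So not Box Diamond p fails at the other 3 worlds.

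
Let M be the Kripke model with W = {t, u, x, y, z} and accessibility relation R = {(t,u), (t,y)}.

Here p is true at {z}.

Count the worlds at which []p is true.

4

t: successors {u, y}; p there: u:F, y:F. ✗
u: no successors, so []p holds vacuously. ✓
x: no successors, so []p holds vacuously. ✓
y: no successors, so []p holds vacuously. ✓
z: no successors, so []p holds vacuously. ✓
Satisfying worlds: {u, x, y, z}.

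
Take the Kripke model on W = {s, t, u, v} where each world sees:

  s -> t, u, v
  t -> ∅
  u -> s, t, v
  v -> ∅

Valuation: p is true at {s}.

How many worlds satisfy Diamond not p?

2

s: successors {t, u, v}; not p there: t:T, u:T, v:T. ✓
t: no successors, so Diamond not p fails. ✗
u: successors {s, t, v}; not p there: s:F, t:T, v:T. ✓
v: no successors, so Diamond not p fails. ✗
Satisfying worlds: {s, u}.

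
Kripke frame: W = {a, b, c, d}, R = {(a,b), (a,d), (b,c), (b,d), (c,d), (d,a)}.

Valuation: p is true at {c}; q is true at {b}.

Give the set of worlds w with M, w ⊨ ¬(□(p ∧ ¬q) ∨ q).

{a, c, d}

a: □(p ∧ ¬q) ∨ q is F. ✓
b: □(p ∧ ¬q) ∨ q is T. ✗
c: □(p ∧ ¬q) ∨ q is F. ✓
d: □(p ∧ ¬q) ∨ q is F. ✓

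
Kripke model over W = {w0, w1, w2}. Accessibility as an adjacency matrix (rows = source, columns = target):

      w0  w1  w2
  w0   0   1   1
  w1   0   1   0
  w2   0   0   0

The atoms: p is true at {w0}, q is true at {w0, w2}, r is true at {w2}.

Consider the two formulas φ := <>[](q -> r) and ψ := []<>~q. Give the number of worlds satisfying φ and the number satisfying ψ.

For <>[](q -> r):
w0: successors {w1, w2}; [](q -> r) there: w1:T, w2:T. ✓
w1: successors {w1}; [](q -> r) there: w1:T. ✓
w2: no successors, so <>[](q -> r) fails. ✗
— 2 worlds.
For []<>~q:
w0: successors {w1, w2}; <>~q there: w1:T, w2:F. ✗
w1: successors {w1}; <>~q there: w1:T. ✓
w2: no successors, so []<>~q holds vacuously. ✓
— 2 worlds.

2 and 2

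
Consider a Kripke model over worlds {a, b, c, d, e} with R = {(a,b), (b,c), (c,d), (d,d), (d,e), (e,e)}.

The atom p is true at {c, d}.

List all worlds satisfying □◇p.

{a, b, c}

a: successors {b}; ◇p there: b:T. ✓
b: successors {c}; ◇p there: c:T. ✓
c: successors {d}; ◇p there: d:T. ✓
d: successors {d, e}; ◇p there: d:T, e:F. ✗
e: successors {e}; ◇p there: e:F. ✗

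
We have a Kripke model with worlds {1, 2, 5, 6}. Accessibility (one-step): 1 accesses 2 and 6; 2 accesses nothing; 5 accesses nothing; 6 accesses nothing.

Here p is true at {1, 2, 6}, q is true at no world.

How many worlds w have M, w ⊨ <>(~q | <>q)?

1

1: successors {2, 6}; ~q | <>q there: 2:T, 6:T. ✓
2: no successors, so <>(~q | <>q) fails. ✗
5: no successors, so <>(~q | <>q) fails. ✗
6: no successors, so <>(~q | <>q) fails. ✗
Satisfying worlds: {1}.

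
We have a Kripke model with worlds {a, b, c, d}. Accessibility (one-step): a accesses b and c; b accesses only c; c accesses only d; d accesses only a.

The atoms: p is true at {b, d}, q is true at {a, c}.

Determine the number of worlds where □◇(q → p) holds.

2

a: successors {b, c}; ◇(q → p) there: b:F, c:T. ✗
b: successors {c}; ◇(q → p) there: c:T. ✓
c: successors {d}; ◇(q → p) there: d:F. ✗
d: successors {a}; ◇(q → p) there: a:T. ✓
Satisfying worlds: {b, d}.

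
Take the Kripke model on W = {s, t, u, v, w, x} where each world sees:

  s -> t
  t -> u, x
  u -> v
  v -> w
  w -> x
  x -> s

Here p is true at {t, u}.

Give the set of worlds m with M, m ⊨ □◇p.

{s, x}

s: successors {t}; ◇p there: t:T. ✓
t: successors {u, x}; ◇p there: u:F, x:F. ✗
u: successors {v}; ◇p there: v:F. ✗
v: successors {w}; ◇p there: w:F. ✗
w: successors {x}; ◇p there: x:F. ✗
x: successors {s}; ◇p there: s:T. ✓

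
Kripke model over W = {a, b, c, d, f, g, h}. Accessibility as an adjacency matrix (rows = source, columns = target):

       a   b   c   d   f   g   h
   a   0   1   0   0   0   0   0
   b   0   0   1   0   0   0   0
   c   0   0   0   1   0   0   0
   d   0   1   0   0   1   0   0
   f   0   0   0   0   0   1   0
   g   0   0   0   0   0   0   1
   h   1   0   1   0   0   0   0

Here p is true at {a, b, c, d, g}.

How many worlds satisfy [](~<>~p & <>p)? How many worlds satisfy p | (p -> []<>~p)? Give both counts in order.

For [](~<>~p & <>p):
a: successors {b}; ~<>~p & <>p there: b:T. ✓
b: successors {c}; ~<>~p & <>p there: c:T. ✓
c: successors {d}; ~<>~p & <>p there: d:F. ✗
d: successors {b, f}; ~<>~p & <>p there: b:T, f:T. ✓
f: successors {g}; ~<>~p & <>p there: g:F. ✗
g: successors {h}; ~<>~p & <>p there: h:T. ✓
h: successors {a, c}; ~<>~p & <>p there: a:T, c:T. ✓
— 5 worlds.
For p | (p -> []<>~p):
a: p is T, p -> []<>~p is F. ✓
b: p is T, p -> []<>~p is F. ✓
c: p is T, p -> []<>~p is T. ✓
d: p is T, p -> []<>~p is F. ✓
f: p is F, p -> []<>~p is T. ✓
g: p is T, p -> []<>~p is F. ✓
h: p is F, p -> []<>~p is T. ✓
— 7 worlds.

5 and 7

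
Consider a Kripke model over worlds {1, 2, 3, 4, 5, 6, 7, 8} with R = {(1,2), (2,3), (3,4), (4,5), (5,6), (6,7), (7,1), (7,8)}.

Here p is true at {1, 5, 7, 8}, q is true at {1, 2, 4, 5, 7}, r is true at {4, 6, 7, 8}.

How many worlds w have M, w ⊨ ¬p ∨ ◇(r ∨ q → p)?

5

1: ¬p is F, ◇(r ∨ q → p) is F. ✗
2: ¬p is T, ◇(r ∨ q → p) is T. ✓
3: ¬p is T, ◇(r ∨ q → p) is F. ✓
4: ¬p is T, ◇(r ∨ q → p) is T. ✓
5: ¬p is F, ◇(r ∨ q → p) is F. ✗
6: ¬p is T, ◇(r ∨ q → p) is T. ✓
7: ¬p is F, ◇(r ∨ q → p) is T. ✓
8: ¬p is F, ◇(r ∨ q → p) is F. ✗
Satisfying worlds: {2, 3, 4, 6, 7}.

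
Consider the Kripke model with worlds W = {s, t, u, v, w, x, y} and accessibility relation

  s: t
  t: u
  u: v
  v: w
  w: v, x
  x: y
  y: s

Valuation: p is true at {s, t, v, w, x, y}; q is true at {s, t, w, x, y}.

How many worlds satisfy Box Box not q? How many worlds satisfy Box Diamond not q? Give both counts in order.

For Box Box not q:
s: successors {t}; Box not q there: t:T. ✓
t: successors {u}; Box not q there: u:T. ✓
u: successors {v}; Box not q there: v:F. ✗
v: successors {w}; Box not q there: w:F. ✗
w: successors {v, x}; Box not q there: v:F, x:F. ✗
x: successors {y}; Box not q there: y:F. ✗
y: successors {s}; Box not q there: s:F. ✗
— 2 worlds.
For Box Diamond not q:
s: successors {t}; Diamond not q there: t:T. ✓
t: successors {u}; Diamond not q there: u:T. ✓
u: successors {v}; Diamond not q there: v:F. ✗
v: successors {w}; Diamond not q there: w:T. ✓
w: successors {v, x}; Diamond not q there: v:F, x:F. ✗
x: successors {y}; Diamond not q there: y:F. ✗
y: successors {s}; Diamond not q there: s:F. ✗
— 3 worlds.

2 and 3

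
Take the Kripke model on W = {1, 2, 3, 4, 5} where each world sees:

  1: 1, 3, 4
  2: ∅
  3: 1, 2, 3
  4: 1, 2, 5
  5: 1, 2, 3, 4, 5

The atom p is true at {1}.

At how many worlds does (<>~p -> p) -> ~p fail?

1: <>~p -> p is T, ~p is F. ✗
2: <>~p -> p is T, ~p is T. ✓
3: <>~p -> p is F, ~p is T. ✓
4: <>~p -> p is F, ~p is T. ✓
5: <>~p -> p is F, ~p is T. ✓
Satisfying worlds: {2, 3, 4, 5}.
So (<>~p -> p) -> ~p fails at the other 1 world.

1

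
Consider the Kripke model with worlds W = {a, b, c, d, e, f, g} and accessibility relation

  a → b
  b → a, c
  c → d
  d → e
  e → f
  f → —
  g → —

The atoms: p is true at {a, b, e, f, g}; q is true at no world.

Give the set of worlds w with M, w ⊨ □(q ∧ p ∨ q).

a: successors {b}; q ∧ p ∨ q there: b:F. ✗
b: successors {a, c}; q ∧ p ∨ q there: a:F, c:F. ✗
c: successors {d}; q ∧ p ∨ q there: d:F. ✗
d: successors {e}; q ∧ p ∨ q there: e:F. ✗
e: successors {f}; q ∧ p ∨ q there: f:F. ✗
f: no successors, so □(q ∧ p ∨ q) holds vacuously. ✓
g: no successors, so □(q ∧ p ∨ q) holds vacuously. ✓

{f, g}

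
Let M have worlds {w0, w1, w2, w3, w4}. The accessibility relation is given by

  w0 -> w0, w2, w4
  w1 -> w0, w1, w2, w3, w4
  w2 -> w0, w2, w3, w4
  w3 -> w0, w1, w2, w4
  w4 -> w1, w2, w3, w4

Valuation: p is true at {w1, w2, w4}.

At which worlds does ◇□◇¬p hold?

{w0, w1, w2, w3, w4}

w0: successors {w0, w2, w4}; □◇¬p there: w0:T, w2:T, w4:T. ✓
w1: successors {w0, w1, w2, w3, w4}; □◇¬p there: w0:T, w1:T, w2:T, w3:T, w4:T. ✓
w2: successors {w0, w2, w3, w4}; □◇¬p there: w0:T, w2:T, w3:T, w4:T. ✓
w3: successors {w0, w1, w2, w4}; □◇¬p there: w0:T, w1:T, w2:T, w4:T. ✓
w4: successors {w1, w2, w3, w4}; □◇¬p there: w1:T, w2:T, w3:T, w4:T. ✓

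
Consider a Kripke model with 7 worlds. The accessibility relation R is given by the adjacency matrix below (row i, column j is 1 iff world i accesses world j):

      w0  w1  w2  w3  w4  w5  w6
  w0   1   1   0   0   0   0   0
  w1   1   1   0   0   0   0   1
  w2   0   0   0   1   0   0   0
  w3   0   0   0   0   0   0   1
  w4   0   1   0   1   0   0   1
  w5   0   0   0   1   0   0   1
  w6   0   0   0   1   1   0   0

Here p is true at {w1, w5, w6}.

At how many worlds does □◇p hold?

3

w0: successors {w0, w1}; ◇p there: w0:T, w1:T. ✓
w1: successors {w0, w1, w6}; ◇p there: w0:T, w1:T, w6:F. ✗
w2: successors {w3}; ◇p there: w3:T. ✓
w3: successors {w6}; ◇p there: w6:F. ✗
w4: successors {w1, w3, w6}; ◇p there: w1:T, w3:T, w6:F. ✗
w5: successors {w3, w6}; ◇p there: w3:T, w6:F. ✗
w6: successors {w3, w4}; ◇p there: w3:T, w4:T. ✓
Satisfying worlds: {w0, w2, w6}.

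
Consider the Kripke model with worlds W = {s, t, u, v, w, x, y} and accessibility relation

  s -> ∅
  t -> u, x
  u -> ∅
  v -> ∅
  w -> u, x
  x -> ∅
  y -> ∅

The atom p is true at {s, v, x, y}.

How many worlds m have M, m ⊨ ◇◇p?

s: no successors, so ◇◇p fails. ✗
t: successors {u, x}; ◇p there: u:F, x:F. ✗
u: no successors, so ◇◇p fails. ✗
v: no successors, so ◇◇p fails. ✗
w: successors {u, x}; ◇p there: u:F, x:F. ✗
x: no successors, so ◇◇p fails. ✗
y: no successors, so ◇◇p fails. ✗
Satisfying worlds: ∅.

0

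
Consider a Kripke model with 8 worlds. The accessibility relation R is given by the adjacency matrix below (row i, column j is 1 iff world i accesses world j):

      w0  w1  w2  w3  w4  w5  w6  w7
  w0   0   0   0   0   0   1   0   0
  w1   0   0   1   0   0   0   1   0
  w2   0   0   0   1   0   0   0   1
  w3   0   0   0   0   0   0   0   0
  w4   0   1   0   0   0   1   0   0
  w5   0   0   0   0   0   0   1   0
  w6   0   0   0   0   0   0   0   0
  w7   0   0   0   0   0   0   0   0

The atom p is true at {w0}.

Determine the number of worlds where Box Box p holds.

w0: successors {w5}; Box p there: w5:F. ✗
w1: successors {w2, w6}; Box p there: w2:F, w6:T. ✗
w2: successors {w3, w7}; Box p there: w3:T, w7:T. ✓
w3: no successors, so Box Box p holds vacuously. ✓
w4: successors {w1, w5}; Box p there: w1:F, w5:F. ✗
w5: successors {w6}; Box p there: w6:T. ✓
w6: no successors, so Box Box p holds vacuously. ✓
w7: no successors, so Box Box p holds vacuously. ✓
Satisfying worlds: {w2, w3, w5, w6, w7}.

5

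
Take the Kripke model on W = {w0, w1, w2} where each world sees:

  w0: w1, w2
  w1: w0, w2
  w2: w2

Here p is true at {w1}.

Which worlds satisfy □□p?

w0: successors {w1, w2}; □p there: w1:F, w2:F. ✗
w1: successors {w0, w2}; □p there: w0:F, w2:F. ✗
w2: successors {w2}; □p there: w2:F. ✗

∅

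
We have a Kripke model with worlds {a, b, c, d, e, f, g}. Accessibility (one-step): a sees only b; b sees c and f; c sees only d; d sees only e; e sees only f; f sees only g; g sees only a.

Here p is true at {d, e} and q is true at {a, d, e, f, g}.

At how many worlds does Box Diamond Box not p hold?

a: successors {b}; Diamond Box not p there: b:T. ✓
b: successors {c, f}; Diamond Box not p there: c:F, f:T. ✗
c: successors {d}; Diamond Box not p there: d:T. ✓
d: successors {e}; Diamond Box not p there: e:T. ✓
e: successors {f}; Diamond Box not p there: f:T. ✓
f: successors {g}; Diamond Box not p there: g:T. ✓
g: successors {a}; Diamond Box not p there: a:T. ✓
Satisfying worlds: {a, c, d, e, f, g}.

6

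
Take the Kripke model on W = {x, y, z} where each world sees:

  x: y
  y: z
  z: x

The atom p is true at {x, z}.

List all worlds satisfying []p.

x: successors {y}; p there: y:F. ✗
y: successors {z}; p there: z:T. ✓
z: successors {x}; p there: x:T. ✓

{y, z}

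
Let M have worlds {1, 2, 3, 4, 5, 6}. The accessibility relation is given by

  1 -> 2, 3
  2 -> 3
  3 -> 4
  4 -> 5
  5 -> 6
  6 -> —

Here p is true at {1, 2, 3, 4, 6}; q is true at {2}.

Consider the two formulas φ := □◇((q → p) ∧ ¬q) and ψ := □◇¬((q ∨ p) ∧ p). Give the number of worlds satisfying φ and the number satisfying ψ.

For □◇((q → p) ∧ ¬q):
1: successors {2, 3}; ◇((q → p) ∧ ¬q) there: 2:T, 3:T. ✓
2: successors {3}; ◇((q → p) ∧ ¬q) there: 3:T. ✓
3: successors {4}; ◇((q → p) ∧ ¬q) there: 4:T. ✓
4: successors {5}; ◇((q → p) ∧ ¬q) there: 5:T. ✓
5: successors {6}; ◇((q → p) ∧ ¬q) there: 6:F. ✗
6: no successors, so □◇((q → p) ∧ ¬q) holds vacuously. ✓
— 5 worlds.
For □◇¬((q ∨ p) ∧ p):
1: successors {2, 3}; ◇¬((q ∨ p) ∧ p) there: 2:F, 3:F. ✗
2: successors {3}; ◇¬((q ∨ p) ∧ p) there: 3:F. ✗
3: successors {4}; ◇¬((q ∨ p) ∧ p) there: 4:T. ✓
4: successors {5}; ◇¬((q ∨ p) ∧ p) there: 5:F. ✗
5: successors {6}; ◇¬((q ∨ p) ∧ p) there: 6:F. ✗
6: no successors, so □◇¬((q ∨ p) ∧ p) holds vacuously. ✓
— 2 worlds.

5 and 2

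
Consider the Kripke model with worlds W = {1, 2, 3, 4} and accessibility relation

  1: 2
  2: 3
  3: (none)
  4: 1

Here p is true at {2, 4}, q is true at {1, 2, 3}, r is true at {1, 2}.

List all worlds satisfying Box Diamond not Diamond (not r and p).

{1, 3, 4}

1: successors {2}; Diamond not Diamond (not r and p) there: 2:T. ✓
2: successors {3}; Diamond not Diamond (not r and p) there: 3:F. ✗
3: no successors, so Box Diamond not Diamond (not r and p) holds vacuously. ✓
4: successors {1}; Diamond not Diamond (not r and p) there: 1:T. ✓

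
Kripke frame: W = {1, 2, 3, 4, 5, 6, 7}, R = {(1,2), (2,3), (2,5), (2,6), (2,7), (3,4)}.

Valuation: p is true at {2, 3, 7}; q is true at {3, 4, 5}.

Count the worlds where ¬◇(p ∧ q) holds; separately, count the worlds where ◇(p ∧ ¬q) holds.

6 and 2

For ¬◇(p ∧ q):
1: ◇(p ∧ q) is F. ✓
2: ◇(p ∧ q) is T. ✗
3: ◇(p ∧ q) is F. ✓
4: ◇(p ∧ q) is F. ✓
5: ◇(p ∧ q) is F. ✓
6: ◇(p ∧ q) is F. ✓
7: ◇(p ∧ q) is F. ✓
— 6 worlds.
For ◇(p ∧ ¬q):
1: successors {2}; p ∧ ¬q there: 2:T. ✓
2: successors {3, 5, 6, 7}; p ∧ ¬q there: 3:F, 5:F, 6:F, 7:T. ✓
3: successors {4}; p ∧ ¬q there: 4:F. ✗
4: no successors, so ◇(p ∧ ¬q) fails. ✗
5: no successors, so ◇(p ∧ ¬q) fails. ✗
6: no successors, so ◇(p ∧ ¬q) fails. ✗
7: no successors, so ◇(p ∧ ¬q) fails. ✗
— 2 worlds.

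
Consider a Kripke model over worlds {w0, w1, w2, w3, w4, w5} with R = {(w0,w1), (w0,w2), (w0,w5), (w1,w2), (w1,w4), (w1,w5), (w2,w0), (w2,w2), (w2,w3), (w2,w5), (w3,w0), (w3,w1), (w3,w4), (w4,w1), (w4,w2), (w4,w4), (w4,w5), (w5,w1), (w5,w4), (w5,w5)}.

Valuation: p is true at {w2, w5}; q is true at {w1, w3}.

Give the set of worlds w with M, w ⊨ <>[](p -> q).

{w2}

w0: successors {w1, w2, w5}; [](p -> q) there: w1:F, w2:F, w5:F. ✗
w1: successors {w2, w4, w5}; [](p -> q) there: w2:F, w4:F, w5:F. ✗
w2: successors {w0, w2, w3, w5}; [](p -> q) there: w0:F, w2:F, w3:T, w5:F. ✓
w3: successors {w0, w1, w4}; [](p -> q) there: w0:F, w1:F, w4:F. ✗
w4: successors {w1, w2, w4, w5}; [](p -> q) there: w1:F, w2:F, w4:F, w5:F. ✗
w5: successors {w1, w4, w5}; [](p -> q) there: w1:F, w4:F, w5:F. ✗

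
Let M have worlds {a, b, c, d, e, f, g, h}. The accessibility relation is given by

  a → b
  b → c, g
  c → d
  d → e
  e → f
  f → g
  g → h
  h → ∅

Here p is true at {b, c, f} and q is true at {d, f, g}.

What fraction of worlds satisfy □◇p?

3/8

a: successors {b}; ◇p there: b:T. ✓
b: successors {c, g}; ◇p there: c:F, g:F. ✗
c: successors {d}; ◇p there: d:F. ✗
d: successors {e}; ◇p there: e:T. ✓
e: successors {f}; ◇p there: f:F. ✗
f: successors {g}; ◇p there: g:F. ✗
g: successors {h}; ◇p there: h:F. ✗
h: no successors, so □◇p holds vacuously. ✓
That's 3 of 8 worlds, so 3/8.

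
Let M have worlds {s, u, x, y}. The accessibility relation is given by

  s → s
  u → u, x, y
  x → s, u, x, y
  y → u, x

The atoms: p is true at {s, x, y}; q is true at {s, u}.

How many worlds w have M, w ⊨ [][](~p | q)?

1

s: successors {s}; [](~p | q) there: s:T. ✓
u: successors {u, x, y}; [](~p | q) there: u:F, x:F, y:F. ✗
x: successors {s, u, x, y}; [](~p | q) there: s:T, u:F, x:F, y:F. ✗
y: successors {u, x}; [](~p | q) there: u:F, x:F. ✗
Satisfying worlds: {s}.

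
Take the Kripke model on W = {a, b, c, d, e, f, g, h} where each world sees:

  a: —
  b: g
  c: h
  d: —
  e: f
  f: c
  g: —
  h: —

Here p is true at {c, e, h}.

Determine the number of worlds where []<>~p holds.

4

a: no successors, so []<>~p holds vacuously. ✓
b: successors {g}; <>~p there: g:F. ✗
c: successors {h}; <>~p there: h:F. ✗
d: no successors, so []<>~p holds vacuously. ✓
e: successors {f}; <>~p there: f:F. ✗
f: successors {c}; <>~p there: c:F. ✗
g: no successors, so []<>~p holds vacuously. ✓
h: no successors, so []<>~p holds vacuously. ✓
Satisfying worlds: {a, d, g, h}.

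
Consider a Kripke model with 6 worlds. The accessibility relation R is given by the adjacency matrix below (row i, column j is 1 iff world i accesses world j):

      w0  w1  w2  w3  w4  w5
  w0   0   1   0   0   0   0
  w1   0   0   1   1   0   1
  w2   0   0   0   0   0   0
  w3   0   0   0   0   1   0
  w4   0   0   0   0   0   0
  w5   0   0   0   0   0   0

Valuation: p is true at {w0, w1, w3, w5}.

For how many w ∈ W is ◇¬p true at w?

w0: successors {w1}; ¬p there: w1:F. ✗
w1: successors {w2, w3, w5}; ¬p there: w2:T, w3:F, w5:F. ✓
w2: no successors, so ◇¬p fails. ✗
w3: successors {w4}; ¬p there: w4:T. ✓
w4: no successors, so ◇¬p fails. ✗
w5: no successors, so ◇¬p fails. ✗
Satisfying worlds: {w1, w3}.

2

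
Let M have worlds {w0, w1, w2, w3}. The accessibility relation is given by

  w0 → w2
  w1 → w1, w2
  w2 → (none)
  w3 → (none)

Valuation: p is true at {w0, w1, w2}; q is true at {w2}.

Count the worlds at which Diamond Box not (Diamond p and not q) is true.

2

w0: successors {w2}; Box not (Diamond p and not q) there: w2:T. ✓
w1: successors {w1, w2}; Box not (Diamond p and not q) there: w1:F, w2:T. ✓
w2: no successors, so Diamond Box not (Diamond p and not q) fails. ✗
w3: no successors, so Diamond Box not (Diamond p and not q) fails. ✗
Satisfying worlds: {w0, w1}.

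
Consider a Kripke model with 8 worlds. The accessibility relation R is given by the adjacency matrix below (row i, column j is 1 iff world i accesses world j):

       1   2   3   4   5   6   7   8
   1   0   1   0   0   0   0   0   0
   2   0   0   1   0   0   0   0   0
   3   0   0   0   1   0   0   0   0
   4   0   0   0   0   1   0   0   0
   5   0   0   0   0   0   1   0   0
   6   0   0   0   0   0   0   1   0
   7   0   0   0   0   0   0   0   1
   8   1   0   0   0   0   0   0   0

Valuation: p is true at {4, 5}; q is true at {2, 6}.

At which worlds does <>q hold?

1: successors {2}; q there: 2:T. ✓
2: successors {3}; q there: 3:F. ✗
3: successors {4}; q there: 4:F. ✗
4: successors {5}; q there: 5:F. ✗
5: successors {6}; q there: 6:T. ✓
6: successors {7}; q there: 7:F. ✗
7: successors {8}; q there: 8:F. ✗
8: successors {1}; q there: 1:F. ✗

{1, 5}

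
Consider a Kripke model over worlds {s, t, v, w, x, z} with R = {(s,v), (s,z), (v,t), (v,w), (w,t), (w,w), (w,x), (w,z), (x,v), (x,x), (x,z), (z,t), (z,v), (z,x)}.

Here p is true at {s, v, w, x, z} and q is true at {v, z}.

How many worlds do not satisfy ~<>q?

s: <>q is T. ✗
t: <>q is F. ✓
v: <>q is F. ✓
w: <>q is T. ✗
x: <>q is T. ✗
z: <>q is T. ✗
Satisfying worlds: {t, v}.
So ~<>q fails at the other 4 worlds.

4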